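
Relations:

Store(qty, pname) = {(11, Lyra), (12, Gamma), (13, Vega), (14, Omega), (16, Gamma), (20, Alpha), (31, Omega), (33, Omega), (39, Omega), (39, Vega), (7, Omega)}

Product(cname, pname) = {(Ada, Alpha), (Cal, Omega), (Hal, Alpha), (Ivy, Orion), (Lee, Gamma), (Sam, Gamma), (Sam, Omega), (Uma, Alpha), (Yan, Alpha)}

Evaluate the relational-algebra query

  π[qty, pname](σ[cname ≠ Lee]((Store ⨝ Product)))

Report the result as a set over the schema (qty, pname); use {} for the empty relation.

{(12, Gamma), (14, Omega), (16, Gamma), (20, Alpha), (31, Omega), (33, Omega), (39, Omega), (7, Omega)}

Natural join on pname: {(12, Gamma, Lee), (12, Gamma, Sam), (14, Omega, Cal), (14, Omega, Sam), (16, Gamma, Lee), (16, Gamma, Sam), (20, Alpha, Ada), (20, Alpha, Hal), (20, Alpha, Uma), (20, Alpha, Yan), (31, Omega, Cal), (31, Omega, Sam), (33, Omega, Cal), (33, Omega, Sam), (39, Omega, Cal), (39, Omega, Sam), (7, Omega, Cal), (7, Omega, Sam)}
Selection cname ≠ Lee: {(12, Gamma, Sam), (14, Omega, Cal), (14, Omega, Sam), (16, Gamma, Sam), (20, Alpha, Ada), (20, Alpha, Hal), (20, Alpha, Uma), (20, Alpha, Yan), (31, Omega, Cal), (31, Omega, Sam), (33, Omega, Cal), (33, Omega, Sam), (39, Omega, Cal), (39, Omega, Sam), (7, Omega, Cal), (7, Omega, Sam)}
π_{qty, pname} gives {(12, Gamma), (14, Omega), (16, Gamma), (20, Alpha), (31, Omega), (33, Omega), (39, Omega), (7, Omega)} (8 duplicate(s) eliminated).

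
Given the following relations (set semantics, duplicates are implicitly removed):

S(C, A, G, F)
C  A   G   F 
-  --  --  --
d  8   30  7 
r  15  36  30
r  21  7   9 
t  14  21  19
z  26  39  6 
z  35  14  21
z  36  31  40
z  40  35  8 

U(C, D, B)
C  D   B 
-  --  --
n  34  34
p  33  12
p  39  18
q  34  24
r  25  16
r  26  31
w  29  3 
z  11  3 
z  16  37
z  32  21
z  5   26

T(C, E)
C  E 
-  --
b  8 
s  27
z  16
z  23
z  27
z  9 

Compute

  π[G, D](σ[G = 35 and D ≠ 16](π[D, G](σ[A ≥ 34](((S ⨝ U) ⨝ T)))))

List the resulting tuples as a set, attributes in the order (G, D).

{(35, 11), (35, 32), (35, 5)}

S ⋈ U (natural join on C): {(r, 15, 36, 30, 25, 16), (r, 15, 36, 30, 26, 31), (r, 21, 7, 9, 25, 16), (r, 21, 7, 9, 26, 31), (z, 26, 39, 6, 11, 3), (z, 26, 39, 6, 16, 37), (z, 26, 39, 6, 32, 21), (z, 26, 39, 6, 5, 26), (z, 35, 14, 21, 11, 3), (z, 35, 14, 21, 16, 37), (z, 35, 14, 21, 32, 21), (z, 35, 14, 21, 5, 26), (z, 36, 31, 40, 11, 3), (z, 36, 31, 40, 16, 37), (z, 36, 31, 40, 32, 21), (z, 36, 31, 40, 5, 26), (z, 40, 35, 8, 11, 3), (z, 40, 35, 8, 16, 37), (z, 40, 35, 8, 32, 21), (z, 40, 35, 8, 5, 26)}
(S ⨝ U) ⋈ T (natural join on C): {(z, 26, 39, 6, 11, 3, 16), (z, 26, 39, 6, 11, 3, 23), (z, 26, 39, 6, 11, 3, 27), (z, 26, 39, 6, 11, 3, 9), (z, 26, 39, 6, 16, 37, 16), (z, 26, 39, 6, 16, 37, 23), (z, 26, 39, 6, 16, 37, 27), (z, 26, 39, 6, 16, 37, 9), (z, 26, 39, 6, 32, 21, 16), (z, 26, 39, 6, 32, 21, 23), (z, 26, 39, 6, 32, 21, 27), (z, 26, 39, 6, 32, 21, 9), (z, 26, 39, 6, 5, 26, 16), (z, 26, 39, 6, 5, 26, 23), (z, 26, 39, 6, 5, 26, 27), (z, 26, 39, 6, 5, 26, 9), (z, 35, 14, 21, 11, 3, 16), (z, 35, 14, 21, 11, 3, 23), (z, 35, 14, 21, 11, 3, 27), (z, 35, 14, 21, 11, 3, 9), (z, 35, 14, 21, 16, 37, 16), (z, 35, 14, 21, 16, 37, 23), (z, 35, 14, 21, 16, 37, 27), (z, 35, 14, 21, 16, 37, 9), (z, 35, 14, 21, 32, 21, 16), (z, 35, 14, 21, 32, 21, 23), (z, 35, 14, 21, 32, 21, 27), (z, 35, 14, 21, 32, 21, 9), (z, 35, 14, 21, 5, 26, 16), (z, 35, 14, 21, 5, 26, 23), (z, 35, 14, 21, 5, 26, 27), (z, 35, 14, 21, 5, 26, 9), (z, 36, 31, 40, 11, 3, 16), (z, 36, 31, 40, 11, 3, 23), (z, 36, 31, 40, 11, 3, 27), (z, 36, 31, 40, 11, 3, 9), (z, 36, 31, 40, 16, 37, 16), (z, 36, 31, 40, 16, 37, 23), (z, 36, 31, 40, 16, 37, 27), (z, 36, 31, 40, 16, 37, 9), (z, 36, 31, 40, 32, 21, 16), (z, 36, 31, 40, 32, 21, 23), (z, 36, 31, 40, 32, 21, 27), (z, 36, 31, 40, 32, 21, 9), (z, 36, 31, 40, 5, 26, 16), (z, 36, 31, 40, 5, 26, 23), (z, 36, 31, 40, 5, 26, 27), (z, 36, 31, 40, 5, 26, 9), (z, 40, 35, 8, 11, 3, 16), (z, 40, 35, 8, 11, 3, 23), (z, 40, 35, 8, 11, 3, 27), (z, 40, 35, 8, 11, 3, 9), (z, 40, 35, 8, 16, 37, 16), (z, 40, 35, 8, 16, 37, 23), (z, 40, 35, 8, 16, 37, 27), (z, 40, 35, 8, 16, 37, 9), (z, 40, 35, 8, 32, 21, 16), (z, 40, 35, 8, 32, 21, 23), (z, 40, 35, 8, 32, 21, 27), (z, 40, 35, 8, 32, 21, 9), (z, 40, 35, 8, 5, 26, 16), (z, 40, 35, 8, 5, 26, 23), (z, 40, 35, 8, 5, 26, 27), (z, 40, 35, 8, 5, 26, 9)}
Selection A ≥ 34: {(z, 35, 14, 21, 11, 3, 16), (z, 35, 14, 21, 11, 3, 23), (z, 35, 14, 21, 11, 3, 27), (z, 35, 14, 21, 11, 3, 9), (z, 35, 14, 21, 16, 37, 16), (z, 35, 14, 21, 16, 37, 23), (z, 35, 14, 21, 16, 37, 27), (z, 35, 14, 21, 16, 37, 9), (z, 35, 14, 21, 32, 21, 16), (z, 35, 14, 21, 32, 21, 23), (z, 35, 14, 21, 32, 21, 27), (z, 35, 14, 21, 32, 21, 9), (z, 35, 14, 21, 5, 26, 16), (z, 35, 14, 21, 5, 26, 23), (z, 35, 14, 21, 5, 26, 27), (z, 35, 14, 21, 5, 26, 9), (z, 36, 31, 40, 11, 3, 16), (z, 36, 31, 40, 11, 3, 23), (z, 36, 31, 40, 11, 3, 27), (z, 36, 31, 40, 11, 3, 9), (z, 36, 31, 40, 16, 37, 16), (z, 36, 31, 40, 16, 37, 23), (z, 36, 31, 40, 16, 37, 27), (z, 36, 31, 40, 16, 37, 9), (z, 36, 31, 40, 32, 21, 16), (z, 36, 31, 40, 32, 21, 23), (z, 36, 31, 40, 32, 21, 27), (z, 36, 31, 40, 32, 21, 9), (z, 36, 31, 40, 5, 26, 16), (z, 36, 31, 40, 5, 26, 23), (z, 36, 31, 40, 5, 26, 27), (z, 36, 31, 40, 5, 26, 9), (z, 40, 35, 8, 11, 3, 16), (z, 40, 35, 8, 11, 3, 23), (z, 40, 35, 8, 11, 3, 27), (z, 40, 35, 8, 11, 3, 9), (z, 40, 35, 8, 16, 37, 16), (z, 40, 35, 8, 16, 37, 23), (z, 40, 35, 8, 16, 37, 27), (z, 40, 35, 8, 16, 37, 9), (z, 40, 35, 8, 32, 21, 16), (z, 40, 35, 8, 32, 21, 23), (z, 40, 35, 8, 32, 21, 27), (z, 40, 35, 8, 32, 21, 9), (z, 40, 35, 8, 5, 26, 16), (z, 40, 35, 8, 5, 26, 23), (z, 40, 35, 8, 5, 26, 27), (z, 40, 35, 8, 5, 26, 9)}
π[D, G]: project onto (D, G) (36 duplicate(s) eliminated) → {(11, 14), (11, 31), (11, 35), (16, 14), (16, 31), (16, 35), (32, 14), (32, 31), (32, 35), (5, 14), (5, 31), (5, 35)}
Selection G = 35 and D ≠ 16: {(11, 35), (32, 35), (5, 35)}
π[G, D]: project onto (G, D) → {(35, 11), (35, 32), (35, 5)}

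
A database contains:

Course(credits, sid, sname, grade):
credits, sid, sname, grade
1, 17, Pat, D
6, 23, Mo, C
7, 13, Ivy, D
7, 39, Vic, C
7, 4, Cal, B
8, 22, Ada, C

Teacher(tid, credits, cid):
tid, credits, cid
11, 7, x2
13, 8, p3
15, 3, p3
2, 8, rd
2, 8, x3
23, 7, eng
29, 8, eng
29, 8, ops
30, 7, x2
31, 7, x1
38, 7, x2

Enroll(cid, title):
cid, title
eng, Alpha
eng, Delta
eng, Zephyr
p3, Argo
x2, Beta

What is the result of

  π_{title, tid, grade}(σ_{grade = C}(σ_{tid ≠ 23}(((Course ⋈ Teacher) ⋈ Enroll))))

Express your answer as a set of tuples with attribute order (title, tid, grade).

{(Alpha, 29, C), (Argo, 13, C), (Beta, 11, C), (Beta, 30, C), (Beta, 38, C), (Delta, 29, C), (Zephyr, 29, C)}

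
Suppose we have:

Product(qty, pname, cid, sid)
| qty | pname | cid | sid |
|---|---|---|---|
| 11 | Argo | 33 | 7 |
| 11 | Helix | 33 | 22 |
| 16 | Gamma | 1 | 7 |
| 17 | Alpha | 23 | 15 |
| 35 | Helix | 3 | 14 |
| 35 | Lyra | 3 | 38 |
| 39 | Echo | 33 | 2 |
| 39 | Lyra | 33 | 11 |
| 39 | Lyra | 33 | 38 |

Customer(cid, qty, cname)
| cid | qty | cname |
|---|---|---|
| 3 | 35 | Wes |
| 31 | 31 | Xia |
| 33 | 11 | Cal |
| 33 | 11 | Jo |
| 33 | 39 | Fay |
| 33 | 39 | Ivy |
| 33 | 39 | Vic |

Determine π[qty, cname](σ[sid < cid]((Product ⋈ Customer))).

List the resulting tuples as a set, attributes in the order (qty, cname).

Joining Product and Customer on qty, cid yields {(11, Argo, 33, 7, Cal), (11, Argo, 33, 7, Jo), (11, Helix, 33, 22, Cal), (11, Helix, 33, 22, Jo), (35, Helix, 3, 14, Wes), (35, Lyra, 3, 38, Wes), (39, Echo, 33, 2, Fay), (39, Echo, 33, 2, Ivy), (39, Echo, 33, 2, Vic), (39, Lyra, 33, 11, Fay), (39, Lyra, 33, 11, Ivy), (39, Lyra, 33, 11, Vic), (39, Lyra, 33, 38, Fay), (39, Lyra, 33, 38, Ivy), (39, Lyra, 33, 38, Vic)}.
Filtering on sid < cid leaves {(11, Argo, 33, 7, Cal), (11, Argo, 33, 7, Jo), (11, Helix, 33, 22, Cal), (11, Helix, 33, 22, Jo), (39, Echo, 33, 2, Fay), (39, Echo, 33, 2, Ivy), (39, Echo, 33, 2, Vic), (39, Lyra, 33, 11, Fay), (39, Lyra, 33, 11, Ivy), (39, Lyra, 33, 11, Vic)}.
π[qty, cname]: project onto (qty, cname) (5 duplicate(s) eliminated) → {(11, Cal), (11, Jo), (39, Fay), (39, Ivy), (39, Vic)}

{(11, Cal), (11, Jo), (39, Fay), (39, Ivy), (39, Vic)}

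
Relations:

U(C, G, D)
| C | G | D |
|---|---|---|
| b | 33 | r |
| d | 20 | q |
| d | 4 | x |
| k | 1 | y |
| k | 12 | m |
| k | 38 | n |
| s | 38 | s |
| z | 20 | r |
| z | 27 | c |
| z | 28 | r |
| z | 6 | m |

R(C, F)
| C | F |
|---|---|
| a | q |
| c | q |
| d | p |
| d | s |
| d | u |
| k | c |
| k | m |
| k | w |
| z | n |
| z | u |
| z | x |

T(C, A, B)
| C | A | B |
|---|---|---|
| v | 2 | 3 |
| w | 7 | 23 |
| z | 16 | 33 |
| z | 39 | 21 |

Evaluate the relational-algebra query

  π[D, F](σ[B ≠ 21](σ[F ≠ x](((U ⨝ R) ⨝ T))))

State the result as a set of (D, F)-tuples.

{(c, n), (c, u), (m, n), (m, u), (r, n), (r, u)}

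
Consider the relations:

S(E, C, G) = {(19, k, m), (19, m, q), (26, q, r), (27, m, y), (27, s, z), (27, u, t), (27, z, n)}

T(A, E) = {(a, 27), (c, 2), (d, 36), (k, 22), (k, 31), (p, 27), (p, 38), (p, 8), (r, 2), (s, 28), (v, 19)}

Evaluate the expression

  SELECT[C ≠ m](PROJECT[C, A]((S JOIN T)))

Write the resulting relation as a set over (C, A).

Natural join on E: {(19, k, m, v), (19, m, q, v), (27, m, y, a), (27, m, y, p), (27, s, z, a), (27, s, z, p), (27, u, t, a), (27, u, t, p), (27, z, n, a), (27, z, n, p)}
π[C, A]: project onto (C, A) → {(k, v), (m, a), (m, p), (m, v), (s, a), (s, p), (u, a), (u, p), (z, a), (z, p)}
Selection C ≠ m: {(k, v), (s, a), (s, p), (u, a), (u, p), (z, a), (z, p)}

{(k, v), (s, a), (s, p), (u, a), (u, p), (z, a), (z, p)}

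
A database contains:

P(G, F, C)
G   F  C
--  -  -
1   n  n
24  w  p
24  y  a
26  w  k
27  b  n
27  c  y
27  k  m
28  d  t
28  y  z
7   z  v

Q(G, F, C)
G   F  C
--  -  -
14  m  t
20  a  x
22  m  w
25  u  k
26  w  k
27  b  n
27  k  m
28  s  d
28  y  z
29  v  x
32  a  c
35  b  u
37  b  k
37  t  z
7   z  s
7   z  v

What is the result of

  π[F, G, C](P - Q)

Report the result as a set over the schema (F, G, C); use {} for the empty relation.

{(c, 27, y), (d, 28, t), (n, 1, n), (w, 24, p), (y, 24, a)}

Taking the difference: {(1, n, n), (24, w, p), (24, y, a), (27, c, y), (28, d, t)}
Projecting to F, G, C: {(c, 27, y), (d, 28, t), (n, 1, n), (w, 24, p), (y, 24, a)}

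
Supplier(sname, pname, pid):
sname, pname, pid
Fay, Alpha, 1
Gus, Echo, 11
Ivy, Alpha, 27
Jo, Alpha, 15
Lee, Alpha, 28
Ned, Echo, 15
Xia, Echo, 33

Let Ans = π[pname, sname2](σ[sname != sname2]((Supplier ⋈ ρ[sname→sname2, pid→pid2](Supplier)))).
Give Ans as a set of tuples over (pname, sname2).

ρ[sname→sname2, pid→pid2]: schema becomes (sname2, pname, pid2); tuples unchanged.
Natural join on pname: {(Fay, Alpha, 1, Fay, 1), (Fay, Alpha, 1, Ivy, 27), (Fay, Alpha, 1, Jo, 15), (Fay, Alpha, 1, Lee, 28), (Gus, Echo, 11, Gus, 11), (Gus, Echo, 11, Ned, 15), (Gus, Echo, 11, Xia, 33), (Ivy, Alpha, 27, Fay, 1), (Ivy, Alpha, 27, Ivy, 27), (Ivy, Alpha, 27, Jo, 15), (Ivy, Alpha, 27, Lee, 28), (Jo, Alpha, 15, Fay, 1), (Jo, Alpha, 15, Ivy, 27), (Jo, Alpha, 15, Jo, 15), (Jo, Alpha, 15, Lee, 28), (Lee, Alpha, 28, Fay, 1), (Lee, Alpha, 28, Ivy, 27), (Lee, Alpha, 28, Jo, 15), (Lee, Alpha, 28, Lee, 28), (Ned, Echo, 15, Gus, 11), (Ned, Echo, 15, Ned, 15), (Ned, Echo, 15, Xia, 33), (Xia, Echo, 33, Gus, 11), (Xia, Echo, 33, Ned, 15), (Xia, Echo, 33, Xia, 33)}
Filtering on sname != sname2 leaves {(Fay, Alpha, 1, Ivy, 27), (Fay, Alpha, 1, Jo, 15), (Fay, Alpha, 1, Lee, 28), (Gus, Echo, 11, Ned, 15), (Gus, Echo, 11, Xia, 33), (Ivy, Alpha, 27, Fay, 1), (Ivy, Alpha, 27, Jo, 15), (Ivy, Alpha, 27, Lee, 28), (Jo, Alpha, 15, Fay, 1), (Jo, Alpha, 15, Ivy, 27), (Jo, Alpha, 15, Lee, 28), (Lee, Alpha, 28, Fay, 1), (Lee, Alpha, 28, Ivy, 27), (Lee, Alpha, 28, Jo, 15), (Ned, Echo, 15, Gus, 11), (Ned, Echo, 15, Xia, 33), (Xia, Echo, 33, Gus, 11), (Xia, Echo, 33, Ned, 15)}.
π[pname, sname2]: project onto (pname, sname2) (11 duplicate(s) eliminated) → {(Alpha, Fay), (Alpha, Ivy), (Alpha, Jo), (Alpha, Lee), (Echo, Gus), (Echo, Ned), (Echo, Xia)}

{(Alpha, Fay), (Alpha, Ivy), (Alpha, Jo), (Alpha, Lee), (Echo, Gus), (Echo, Ned), (Echo, Xia)}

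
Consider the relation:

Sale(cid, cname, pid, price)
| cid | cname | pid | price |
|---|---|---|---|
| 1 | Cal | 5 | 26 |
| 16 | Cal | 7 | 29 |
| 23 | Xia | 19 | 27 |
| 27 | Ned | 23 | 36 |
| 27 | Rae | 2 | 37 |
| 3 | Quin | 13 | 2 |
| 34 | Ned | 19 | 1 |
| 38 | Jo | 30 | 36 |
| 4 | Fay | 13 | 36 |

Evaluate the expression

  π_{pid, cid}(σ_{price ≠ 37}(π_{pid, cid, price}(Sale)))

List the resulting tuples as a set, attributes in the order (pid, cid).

{(13, 3), (13, 4), (19, 23), (19, 34), (23, 27), (30, 38), (5, 1), (7, 16)}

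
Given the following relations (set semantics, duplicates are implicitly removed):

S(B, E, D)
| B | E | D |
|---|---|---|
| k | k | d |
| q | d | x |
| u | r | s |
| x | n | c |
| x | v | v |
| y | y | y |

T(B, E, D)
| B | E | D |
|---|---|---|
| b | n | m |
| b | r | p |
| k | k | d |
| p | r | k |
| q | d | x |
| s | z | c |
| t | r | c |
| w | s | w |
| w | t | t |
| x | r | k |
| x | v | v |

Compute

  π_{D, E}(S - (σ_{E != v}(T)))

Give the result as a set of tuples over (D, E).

{(c, n), (s, r), (v, v), (y, y)}

Filtering on E != v leaves {(b, n, m), (b, r, p), (k, k, d), (p, r, k), (q, d, x), (s, z, c), (t, r, c), (w, s, w), (w, t, t), (x, r, k)}.
Difference: {(k, k, d), (q, d, x), (u, r, s), (x, n, c), (x, v, v), (y, y, y)} with {(b, n, m), (b, r, p), (k, k, d), (p, r, k), (q, d, x), (s, z, c), (t, r, c), (w, s, w), (w, t, t), (x, r, k)} → {(u, r, s), (x, n, c), (x, v, v), (y, y, y)}
π_{D, E} gives {(c, n), (s, r), (v, v), (y, y)}.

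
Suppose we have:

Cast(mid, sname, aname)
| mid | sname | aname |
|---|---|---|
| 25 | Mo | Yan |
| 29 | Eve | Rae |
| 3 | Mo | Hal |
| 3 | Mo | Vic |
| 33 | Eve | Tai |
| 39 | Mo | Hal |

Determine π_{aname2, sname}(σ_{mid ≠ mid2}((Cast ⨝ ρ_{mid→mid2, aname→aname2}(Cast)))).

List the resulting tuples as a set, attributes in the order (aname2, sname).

{(Hal, Mo), (Rae, Eve), (Tai, Eve), (Vic, Mo), (Yan, Mo)}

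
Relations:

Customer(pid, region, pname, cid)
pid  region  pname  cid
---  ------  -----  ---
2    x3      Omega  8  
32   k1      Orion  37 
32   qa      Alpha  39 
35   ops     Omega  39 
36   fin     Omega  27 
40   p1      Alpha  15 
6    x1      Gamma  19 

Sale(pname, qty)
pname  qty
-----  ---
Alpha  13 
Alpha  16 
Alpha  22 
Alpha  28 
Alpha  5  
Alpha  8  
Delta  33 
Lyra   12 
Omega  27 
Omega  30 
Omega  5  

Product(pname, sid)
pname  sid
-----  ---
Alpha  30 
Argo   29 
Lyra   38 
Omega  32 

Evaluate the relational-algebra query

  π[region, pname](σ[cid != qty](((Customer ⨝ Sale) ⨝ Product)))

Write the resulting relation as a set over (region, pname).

{(fin, Omega), (ops, Omega), (p1, Alpha), (qa, Alpha), (x3, Omega)}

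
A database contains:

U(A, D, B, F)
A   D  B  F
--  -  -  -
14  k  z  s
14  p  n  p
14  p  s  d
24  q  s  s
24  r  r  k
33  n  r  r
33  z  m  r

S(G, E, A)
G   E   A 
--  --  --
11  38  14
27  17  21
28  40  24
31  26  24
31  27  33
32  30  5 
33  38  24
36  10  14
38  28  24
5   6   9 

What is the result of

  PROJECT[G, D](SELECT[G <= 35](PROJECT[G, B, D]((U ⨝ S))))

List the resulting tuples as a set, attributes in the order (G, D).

{(11, k), (11, p), (28, q), (28, r), (31, n), (31, q), (31, r), (31, z), (33, q), (33, r)}

U ⋈ S (natural join on A): {(14, k, z, s, 11, 38), (14, k, z, s, 36, 10), (14, p, n, p, 11, 38), (14, p, n, p, 36, 10), (14, p, s, d, 11, 38), (14, p, s, d, 36, 10), (24, q, s, s, 28, 40), (24, q, s, s, 31, 26), (24, q, s, s, 33, 38), (24, q, s, s, 38, 28), (24, r, r, k, 28, 40), (24, r, r, k, 31, 26), (24, r, r, k, 33, 38), (24, r, r, k, 38, 28), (33, n, r, r, 31, 27), (33, z, m, r, 31, 27)}
π[G, B, D]: project onto (G, B, D) → {(11, n, p), (11, s, p), (11, z, k), (28, r, r), (28, s, q), (31, m, z), (31, r, n), (31, r, r), (31, s, q), (33, r, r), (33, s, q), (36, n, p), (36, s, p), (36, z, k), (38, r, r), (38, s, q)}
Filtering on G <= 35 leaves {(11, n, p), (11, s, p), (11, z, k), (28, r, r), (28, s, q), (31, m, z), (31, r, n), (31, r, r), (31, s, q), (33, r, r), (33, s, q)}.
π[G, D]: project onto (G, D) (1 duplicate(s) eliminated) → {(11, k), (11, p), (28, q), (28, r), (31, n), (31, q), (31, r), (31, z), (33, q), (33, r)}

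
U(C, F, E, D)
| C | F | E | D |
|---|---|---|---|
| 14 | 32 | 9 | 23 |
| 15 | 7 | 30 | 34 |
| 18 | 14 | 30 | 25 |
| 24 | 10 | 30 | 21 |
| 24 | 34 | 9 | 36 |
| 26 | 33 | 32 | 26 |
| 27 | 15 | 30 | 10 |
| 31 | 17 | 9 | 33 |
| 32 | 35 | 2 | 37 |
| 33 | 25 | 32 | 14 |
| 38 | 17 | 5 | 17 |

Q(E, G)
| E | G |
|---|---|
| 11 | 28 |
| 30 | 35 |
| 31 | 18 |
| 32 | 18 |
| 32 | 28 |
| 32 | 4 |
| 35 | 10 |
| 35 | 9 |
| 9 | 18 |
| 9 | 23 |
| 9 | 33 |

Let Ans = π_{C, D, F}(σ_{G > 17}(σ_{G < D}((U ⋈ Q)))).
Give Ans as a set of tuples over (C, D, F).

U ⋈ Q (natural join on E): {(14, 32, 9, 23, 18), (14, 32, 9, 23, 23), (14, 32, 9, 23, 33), (15, 7, 30, 34, 35), (18, 14, 30, 25, 35), (24, 10, 30, 21, 35), (24, 34, 9, 36, 18), (24, 34, 9, 36, 23), (24, 34, 9, 36, 33), (26, 33, 32, 26, 18), (26, 33, 32, 26, 28), (26, 33, 32, 26, 4), (27, 15, 30, 10, 35), (31, 17, 9, 33, 18), (31, 17, 9, 33, 23), (31, 17, 9, 33, 33), (33, 25, 32, 14, 18), (33, 25, 32, 14, 28), (33, 25, 32, 14, 4)}
Filtering on G < D leaves {(14, 32, 9, 23, 18), (24, 34, 9, 36, 18), (24, 34, 9, 36, 23), (24, 34, 9, 36, 33), (26, 33, 32, 26, 18), (26, 33, 32, 26, 4), (31, 17, 9, 33, 18), (31, 17, 9, 33, 23), (33, 25, 32, 14, 4)}.
Filtering on G > 17 leaves {(14, 32, 9, 23, 18), (24, 34, 9, 36, 18), (24, 34, 9, 36, 23), (24, 34, 9, 36, 33), (26, 33, 32, 26, 18), (31, 17, 9, 33, 18), (31, 17, 9, 33, 23)}.
π[C, D, F]: project onto (C, D, F) (3 duplicate(s) eliminated) → {(14, 23, 32), (24, 36, 34), (26, 26, 33), (31, 33, 17)}

{(14, 23, 32), (24, 36, 34), (26, 26, 33), (31, 33, 17)}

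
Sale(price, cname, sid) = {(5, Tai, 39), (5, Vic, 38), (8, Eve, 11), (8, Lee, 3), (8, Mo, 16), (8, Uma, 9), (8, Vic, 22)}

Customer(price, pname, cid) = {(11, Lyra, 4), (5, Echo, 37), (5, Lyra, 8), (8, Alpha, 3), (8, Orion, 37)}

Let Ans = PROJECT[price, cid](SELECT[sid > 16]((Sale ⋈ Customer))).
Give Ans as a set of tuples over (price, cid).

{(5, 37), (5, 8), (8, 3), (8, 37)}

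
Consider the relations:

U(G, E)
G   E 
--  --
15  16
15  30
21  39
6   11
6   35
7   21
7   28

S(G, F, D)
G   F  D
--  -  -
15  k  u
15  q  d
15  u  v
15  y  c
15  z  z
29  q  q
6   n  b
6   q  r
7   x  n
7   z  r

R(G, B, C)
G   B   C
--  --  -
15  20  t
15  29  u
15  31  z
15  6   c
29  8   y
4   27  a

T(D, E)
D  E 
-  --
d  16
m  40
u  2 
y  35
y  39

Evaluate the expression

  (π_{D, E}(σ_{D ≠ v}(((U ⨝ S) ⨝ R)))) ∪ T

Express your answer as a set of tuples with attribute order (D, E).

Joining U and S on G yields {(15, 16, k, u), (15, 16, q, d), (15, 16, u, v), (15, 16, y, c), (15, 16, z, z), (15, 30, k, u), (15, 30, q, d), (15, 30, u, v), (15, 30, y, c), (15, 30, z, z), (6, 11, n, b), (6, 11, q, r), (6, 35, n, b), (6, 35, q, r), (7, 21, x, n), (7, 21, z, r), (7, 28, x, n), (7, 28, z, r)}.
Joining (U ⨝ S) and R on G yields {(15, 16, k, u, 20, t), (15, 16, k, u, 29, u), (15, 16, k, u, 31, z), (15, 16, k, u, 6, c), (15, 16, q, d, 20, t), (15, 16, q, d, 29, u), (15, 16, q, d, 31, z), (15, 16, q, d, 6, c), (15, 16, u, v, 20, t), (15, 16, u, v, 29, u), (15, 16, u, v, 31, z), (15, 16, u, v, 6, c), (15, 16, y, c, 20, t), (15, 16, y, c, 29, u), (15, 16, y, c, 31, z), (15, 16, y, c, 6, c), (15, 16, z, z, 20, t), (15, 16, z, z, 29, u), (15, 16, z, z, 31, z), (15, 16, z, z, 6, c), (15, 30, k, u, 20, t), (15, 30, k, u, 29, u), (15, 30, k, u, 31, z), (15, 30, k, u, 6, c), (15, 30, q, d, 20, t), (15, 30, q, d, 29, u), (15, 30, q, d, 31, z), (15, 30, q, d, 6, c), (15, 30, u, v, 20, t), (15, 30, u, v, 29, u), (15, 30, u, v, 31, z), (15, 30, u, v, 6, c), (15, 30, y, c, 20, t), (15, 30, y, c, 29, u), (15, 30, y, c, 31, z), (15, 30, y, c, 6, c), (15, 30, z, z, 20, t), (15, 30, z, z, 29, u), (15, 30, z, z, 31, z), (15, 30, z, z, 6, c)}.
Filtering on D ≠ v leaves {(15, 16, k, u, 20, t), (15, 16, k, u, 29, u), (15, 16, k, u, 31, z), (15, 16, k, u, 6, c), (15, 16, q, d, 20, t), (15, 16, q, d, 29, u), (15, 16, q, d, 31, z), (15, 16, q, d, 6, c), (15, 16, y, c, 20, t), (15, 16, y, c, 29, u), (15, 16, y, c, 31, z), (15, 16, y, c, 6, c), (15, 16, z, z, 20, t), (15, 16, z, z, 29, u), (15, 16, z, z, 31, z), (15, 16, z, z, 6, c), (15, 30, k, u, 20, t), (15, 30, k, u, 29, u), (15, 30, k, u, 31, z), (15, 30, k, u, 6, c), (15, 30, q, d, 20, t), (15, 30, q, d, 29, u), (15, 30, q, d, 31, z), (15, 30, q, d, 6, c), (15, 30, y, c, 20, t), (15, 30, y, c, 29, u), (15, 30, y, c, 31, z), (15, 30, y, c, 6, c), (15, 30, z, z, 20, t), (15, 30, z, z, 29, u), (15, 30, z, z, 31, z), (15, 30, z, z, 6, c)}.
π_{D, E} gives {(c, 16), (c, 30), (d, 16), (d, 30), (u, 16), (u, 30), (z, 16), (z, 30)} (24 duplicate(s) eliminated).
Set union of the two operands is {(c, 16), (c, 30), (d, 16), (d, 30), (m, 40), (u, 16), (u, 2), (u, 30), (y, 35), (y, 39), (z, 16), (z, 30)}.

{(c, 16), (c, 30), (d, 16), (d, 30), (m, 40), (u, 16), (u, 2), (u, 30), (y, 35), (y, 39), (z, 16), (z, 30)}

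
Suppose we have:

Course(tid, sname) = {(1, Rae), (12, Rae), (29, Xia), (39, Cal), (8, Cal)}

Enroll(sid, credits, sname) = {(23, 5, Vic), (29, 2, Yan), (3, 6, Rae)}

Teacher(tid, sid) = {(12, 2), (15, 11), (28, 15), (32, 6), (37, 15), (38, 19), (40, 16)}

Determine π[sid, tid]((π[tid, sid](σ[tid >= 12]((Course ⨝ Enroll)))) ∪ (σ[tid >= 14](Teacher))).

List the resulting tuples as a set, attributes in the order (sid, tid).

{(11, 15), (15, 28), (15, 37), (16, 40), (19, 38), (3, 12), (6, 32)}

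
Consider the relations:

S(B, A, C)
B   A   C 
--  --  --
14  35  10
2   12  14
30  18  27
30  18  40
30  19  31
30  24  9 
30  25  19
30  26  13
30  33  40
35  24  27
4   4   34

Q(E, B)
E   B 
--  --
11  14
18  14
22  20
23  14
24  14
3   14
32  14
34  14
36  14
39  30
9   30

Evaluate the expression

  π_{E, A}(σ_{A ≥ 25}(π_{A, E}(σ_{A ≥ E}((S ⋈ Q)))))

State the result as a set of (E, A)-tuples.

S ⋈ Q (natural join on B): {(14, 35, 10, 11), (14, 35, 10, 18), (14, 35, 10, 23), (14, 35, 10, 24), (14, 35, 10, 3), (14, 35, 10, 32), (14, 35, 10, 34), (14, 35, 10, 36), (30, 18, 27, 39), (30, 18, 27, 9), (30, 18, 40, 39), (30, 18, 40, 9), (30, 19, 31, 39), (30, 19, 31, 9), (30, 24, 9, 39), (30, 24, 9, 9), (30, 25, 19, 39), (30, 25, 19, 9), (30, 26, 13, 39), (30, 26, 13, 9), (30, 33, 40, 39), (30, 33, 40, 9)}
Filtering on A ≥ E leaves {(14, 35, 10, 11), (14, 35, 10, 18), (14, 35, 10, 23), (14, 35, 10, 24), (14, 35, 10, 3), (14, 35, 10, 32), (14, 35, 10, 34), (30, 18, 27, 9), (30, 18, 40, 9), (30, 19, 31, 9), (30, 24, 9, 9), (30, 25, 19, 9), (30, 26, 13, 9), (30, 33, 40, 9)}.
Keep only column(s) A, E (1 duplicate(s) eliminated): {(18, 9), (19, 9), (24, 9), (25, 9), (26, 9), (33, 9), (35, 11), (35, 18), (35, 23), (35, 24), (35, 3), (35, 32), (35, 34)}
Filtering on A ≥ 25 leaves {(25, 9), (26, 9), (33, 9), (35, 11), (35, 18), (35, 23), (35, 24), (35, 3), (35, 32), (35, 34)}.
Keep only column(s) E, A: {(11, 35), (18, 35), (23, 35), (24, 35), (3, 35), (32, 35), (34, 35), (9, 25), (9, 26), (9, 33)}

{(11, 35), (18, 35), (23, 35), (24, 35), (3, 35), (32, 35), (34, 35), (9, 25), (9, 26), (9, 33)}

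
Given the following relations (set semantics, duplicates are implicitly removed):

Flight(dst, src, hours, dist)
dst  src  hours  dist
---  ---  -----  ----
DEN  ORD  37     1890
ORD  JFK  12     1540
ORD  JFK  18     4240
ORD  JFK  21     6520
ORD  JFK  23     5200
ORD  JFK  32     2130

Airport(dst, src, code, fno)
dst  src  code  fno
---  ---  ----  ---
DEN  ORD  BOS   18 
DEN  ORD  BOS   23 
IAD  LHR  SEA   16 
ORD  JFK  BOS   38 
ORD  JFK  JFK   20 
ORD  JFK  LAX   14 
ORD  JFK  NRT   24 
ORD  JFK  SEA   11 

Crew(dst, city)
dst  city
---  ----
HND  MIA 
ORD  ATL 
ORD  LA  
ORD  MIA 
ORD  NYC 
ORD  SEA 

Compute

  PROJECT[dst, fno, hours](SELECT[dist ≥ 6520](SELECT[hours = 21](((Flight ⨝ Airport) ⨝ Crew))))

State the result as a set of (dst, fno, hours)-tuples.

{(ORD, 11, 21), (ORD, 14, 21), (ORD, 20, 21), (ORD, 24, 21), (ORD, 38, 21)}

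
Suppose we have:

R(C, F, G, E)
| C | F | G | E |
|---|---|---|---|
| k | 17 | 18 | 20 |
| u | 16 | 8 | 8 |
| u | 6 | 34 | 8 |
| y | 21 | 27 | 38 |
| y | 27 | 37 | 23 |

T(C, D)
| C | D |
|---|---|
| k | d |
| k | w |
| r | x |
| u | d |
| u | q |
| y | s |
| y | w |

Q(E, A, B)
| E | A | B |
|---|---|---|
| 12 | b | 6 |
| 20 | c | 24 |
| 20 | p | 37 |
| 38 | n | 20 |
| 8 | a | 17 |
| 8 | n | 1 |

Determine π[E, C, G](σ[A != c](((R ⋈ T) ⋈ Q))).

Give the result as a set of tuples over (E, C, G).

{(20, k, 18), (38, y, 27), (8, u, 34), (8, u, 8)}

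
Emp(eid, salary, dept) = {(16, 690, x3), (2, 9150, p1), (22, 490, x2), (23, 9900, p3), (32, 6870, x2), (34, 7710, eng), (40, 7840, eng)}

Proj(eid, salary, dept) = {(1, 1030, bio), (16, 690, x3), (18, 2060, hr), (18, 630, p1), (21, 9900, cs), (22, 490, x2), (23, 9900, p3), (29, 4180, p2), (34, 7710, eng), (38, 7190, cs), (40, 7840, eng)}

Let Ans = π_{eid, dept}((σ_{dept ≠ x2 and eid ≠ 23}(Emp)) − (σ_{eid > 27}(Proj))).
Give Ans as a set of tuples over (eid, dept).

Selection dept ≠ x2 and eid ≠ 23: {(16, 690, x3), (2, 9150, p1), (34, 7710, eng), (40, 7840, eng)}
Selection eid > 27: {(29, 4180, p2), (34, 7710, eng), (38, 7190, cs), (40, 7840, eng)}
Taking the difference: {(16, 690, x3), (2, 9150, p1)}
Projecting to eid, dept: {(16, x3), (2, p1)}

{(16, x3), (2, p1)}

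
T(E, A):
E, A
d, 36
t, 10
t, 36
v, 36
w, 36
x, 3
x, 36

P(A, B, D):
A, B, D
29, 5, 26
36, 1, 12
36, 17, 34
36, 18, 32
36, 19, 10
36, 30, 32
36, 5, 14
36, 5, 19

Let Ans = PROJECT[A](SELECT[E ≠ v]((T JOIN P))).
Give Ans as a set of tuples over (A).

{36}

Joining T and P on A yields {(d, 36, 1, 12), (d, 36, 17, 34), (d, 36, 18, 32), (d, 36, 19, 10), (d, 36, 30, 32), (d, 36, 5, 14), (d, 36, 5, 19), (t, 36, 1, 12), (t, 36, 17, 34), (t, 36, 18, 32), (t, 36, 19, 10), (t, 36, 30, 32), (t, 36, 5, 14), (t, 36, 5, 19), (v, 36, 1, 12), (v, 36, 17, 34), (v, 36, 18, 32), (v, 36, 19, 10), (v, 36, 30, 32), (v, 36, 5, 14), (v, 36, 5, 19), (w, 36, 1, 12), (w, 36, 17, 34), (w, 36, 18, 32), (w, 36, 19, 10), (w, 36, 30, 32), (w, 36, 5, 14), (w, 36, 5, 19), (x, 36, 1, 12), (x, 36, 17, 34), (x, 36, 18, 32), (x, 36, 19, 10), (x, 36, 30, 32), (x, 36, 5, 14), (x, 36, 5, 19)}.
Filtering on E ≠ v leaves {(d, 36, 1, 12), (d, 36, 17, 34), (d, 36, 18, 32), (d, 36, 19, 10), (d, 36, 30, 32), (d, 36, 5, 14), (d, 36, 5, 19), (t, 36, 1, 12), (t, 36, 17, 34), (t, 36, 18, 32), (t, 36, 19, 10), (t, 36, 30, 32), (t, 36, 5, 14), (t, 36, 5, 19), (w, 36, 1, 12), (w, 36, 17, 34), (w, 36, 18, 32), (w, 36, 19, 10), (w, 36, 30, 32), (w, 36, 5, 14), (w, 36, 5, 19), (x, 36, 1, 12), (x, 36, 17, 34), (x, 36, 18, 32), (x, 36, 19, 10), (x, 36, 30, 32), (x, 36, 5, 14), (x, 36, 5, 19)}.
Keep only column(s) A (27 duplicate(s) eliminated): {36}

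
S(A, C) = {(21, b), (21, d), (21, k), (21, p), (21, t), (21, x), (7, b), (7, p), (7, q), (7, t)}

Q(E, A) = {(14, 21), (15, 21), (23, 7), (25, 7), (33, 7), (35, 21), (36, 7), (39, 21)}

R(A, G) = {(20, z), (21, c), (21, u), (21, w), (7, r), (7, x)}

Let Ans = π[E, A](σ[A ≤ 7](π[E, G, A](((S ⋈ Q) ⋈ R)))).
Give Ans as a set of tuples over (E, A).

Joining S and Q on A yields {(21, b, 14), (21, b, 15), (21, b, 35), (21, b, 39), (21, d, 14), (21, d, 15), (21, d, 35), (21, d, 39), (21, k, 14), (21, k, 15), (21, k, 35), (21, k, 39), (21, p, 14), (21, p, 15), (21, p, 35), (21, p, 39), (21, t, 14), (21, t, 15), (21, t, 35), (21, t, 39), (21, x, 14), (21, x, 15), (21, x, 35), (21, x, 39), (7, b, 23), (7, b, 25), (7, b, 33), (7, b, 36), (7, p, 23), (7, p, 25), (7, p, 33), (7, p, 36), (7, q, 23), (7, q, 25), (7, q, 33), (7, q, 36), (7, t, 23), (7, t, 25), (7, t, 33), (7, t, 36)}.
Joining (S ⋈ Q) and R on A yields {(21, b, 14, c), (21, b, 14, u), (21, b, 14, w), (21, b, 15, c), (21, b, 15, u), (21, b, 15, w), (21, b, 35, c), (21, b, 35, u), (21, b, 35, w), (21, b, 39, c), (21, b, 39, u), (21, b, 39, w), (21, d, 14, c), (21, d, 14, u), (21, d, 14, w), (21, d, 15, c), (21, d, 15, u), (21, d, 15, w), (21, d, 35, c), (21, d, 35, u), (21, d, 35, w), (21, d, 39, c), (21, d, 39, u), (21, d, 39, w), (21, k, 14, c), (21, k, 14, u), (21, k, 14, w), (21, k, 15, c), (21, k, 15, u), (21, k, 15, w), (21, k, 35, c), (21, k, 35, u), (21, k, 35, w), (21, k, 39, c), (21, k, 39, u), (21, k, 39, w), (21, p, 14, c), (21, p, 14, u), (21, p, 14, w), (21, p, 15, c), (21, p, 15, u), (21, p, 15, w), (21, p, 35, c), (21, p, 35, u), (21, p, 35, w), (21, p, 39, c), (21, p, 39, u), (21, p, 39, w), (21, t, 14, c), (21, t, 14, u), (21, t, 14, w), (21, t, 15, c), (21, t, 15, u), (21, t, 15, w), (21, t, 35, c), (21, t, 35, u), (21, t, 35, w), (21, t, 39, c), (21, t, 39, u), (21, t, 39, w), (21, x, 14, c), (21, x, 14, u), (21, x, 14, w), (21, x, 15, c), (21, x, 15, u), (21, x, 15, w), (21, x, 35, c), (21, x, 35, u), (21, x, 35, w), (21, x, 39, c), (21, x, 39, u), (21, x, 39, w), (7, b, 23, r), (7, b, 23, x), (7, b, 25, r), (7, b, 25, x), (7, b, 33, r), (7, b, 33, x), (7, b, 36, r), (7, b, 36, x), (7, p, 23, r), (7, p, 23, x), (7, p, 25, r), (7, p, 25, x), (7, p, 33, r), (7, p, 33, x), (7, p, 36, r), (7, p, 36, x), (7, q, 23, r), (7, q, 23, x), (7, q, 25, r), (7, q, 25, x), (7, q, 33, r), (7, q, 33, x), (7, q, 36, r), (7, q, 36, x), (7, t, 23, r), (7, t, 23, x), (7, t, 25, r), (7, t, 25, x), (7, t, 33, r), (7, t, 33, x), (7, t, 36, r), (7, t, 36, x)}.
Keep only column(s) E, G, A (84 duplicate(s) eliminated): {(14, c, 21), (14, u, 21), (14, w, 21), (15, c, 21), (15, u, 21), (15, w, 21), (23, r, 7), (23, x, 7), (25, r, 7), (25, x, 7), (33, r, 7), (33, x, 7), (35, c, 21), (35, u, 21), (35, w, 21), (36, r, 7), (36, x, 7), (39, c, 21), (39, u, 21), (39, w, 21)}
Apply σ_{A ≤ 7}; surviving tuples: {(23, r, 7), (23, x, 7), (25, r, 7), (25, x, 7), (33, r, 7), (33, x, 7), (36, r, 7), (36, x, 7)}
Keep only column(s) E, A (4 duplicate(s) eliminated): {(23, 7), (25, 7), (33, 7), (36, 7)}

{(23, 7), (25, 7), (33, 7), (36, 7)}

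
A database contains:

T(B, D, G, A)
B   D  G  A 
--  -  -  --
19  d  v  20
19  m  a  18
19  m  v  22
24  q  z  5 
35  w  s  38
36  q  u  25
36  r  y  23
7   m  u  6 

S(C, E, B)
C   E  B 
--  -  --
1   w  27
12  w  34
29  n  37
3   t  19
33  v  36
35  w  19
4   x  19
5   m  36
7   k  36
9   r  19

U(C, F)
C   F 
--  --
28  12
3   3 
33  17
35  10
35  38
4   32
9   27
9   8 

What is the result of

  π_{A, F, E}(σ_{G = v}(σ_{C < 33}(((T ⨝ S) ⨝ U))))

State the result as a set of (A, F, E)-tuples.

{(20, 27, r), (20, 3, t), (20, 32, x), (20, 8, r), (22, 27, r), (22, 3, t), (22, 32, x), (22, 8, r)}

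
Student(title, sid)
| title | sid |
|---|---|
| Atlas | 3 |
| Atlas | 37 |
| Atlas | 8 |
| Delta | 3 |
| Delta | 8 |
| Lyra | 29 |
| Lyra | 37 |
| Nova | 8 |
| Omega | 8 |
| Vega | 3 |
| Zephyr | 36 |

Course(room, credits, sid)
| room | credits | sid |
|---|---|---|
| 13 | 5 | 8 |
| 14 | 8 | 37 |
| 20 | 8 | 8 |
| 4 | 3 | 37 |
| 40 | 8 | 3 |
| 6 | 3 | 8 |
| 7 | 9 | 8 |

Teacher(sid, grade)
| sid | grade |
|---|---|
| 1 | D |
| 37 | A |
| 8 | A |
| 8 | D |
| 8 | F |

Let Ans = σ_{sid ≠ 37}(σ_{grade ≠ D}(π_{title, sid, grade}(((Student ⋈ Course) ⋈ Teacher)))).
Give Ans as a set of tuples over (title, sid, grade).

Student ⋈ Course (natural join on sid): {(Atlas, 3, 40, 8), (Atlas, 37, 14, 8), (Atlas, 37, 4, 3), (Atlas, 8, 13, 5), (Atlas, 8, 20, 8), (Atlas, 8, 6, 3), (Atlas, 8, 7, 9), (Delta, 3, 40, 8), (Delta, 8, 13, 5), (Delta, 8, 20, 8), (Delta, 8, 6, 3), (Delta, 8, 7, 9), (Lyra, 37, 14, 8), (Lyra, 37, 4, 3), (Nova, 8, 13, 5), (Nova, 8, 20, 8), (Nova, 8, 6, 3), (Nova, 8, 7, 9), (Omega, 8, 13, 5), (Omega, 8, 20, 8), (Omega, 8, 6, 3), (Omega, 8, 7, 9), (Vega, 3, 40, 8)}
(Student ⋈ Course) ⋈ Teacher (natural join on sid): {(Atlas, 37, 14, 8, A), (Atlas, 37, 4, 3, A), (Atlas, 8, 13, 5, A), (Atlas, 8, 13, 5, D), (Atlas, 8, 13, 5, F), (Atlas, 8, 20, 8, A), (Atlas, 8, 20, 8, D), (Atlas, 8, 20, 8, F), (Atlas, 8, 6, 3, A), (Atlas, 8, 6, 3, D), (Atlas, 8, 6, 3, F), (Atlas, 8, 7, 9, A), (Atlas, 8, 7, 9, D), (Atlas, 8, 7, 9, F), (Delta, 8, 13, 5, A), (Delta, 8, 13, 5, D), (Delta, 8, 13, 5, F), (Delta, 8, 20, 8, A), (Delta, 8, 20, 8, D), (Delta, 8, 20, 8, F), (Delta, 8, 6, 3, A), (Delta, 8, 6, 3, D), (Delta, 8, 6, 3, F), (Delta, 8, 7, 9, A), (Delta, 8, 7, 9, D), (Delta, 8, 7, 9, F), (Lyra, 37, 14, 8, A), (Lyra, 37, 4, 3, A), (Nova, 8, 13, 5, A), (Nova, 8, 13, 5, D), (Nova, 8, 13, 5, F), (Nova, 8, 20, 8, A), (Nova, 8, 20, 8, D), (Nova, 8, 20, 8, F), (Nova, 8, 6, 3, A), (Nova, 8, 6, 3, D), (Nova, 8, 6, 3, F), (Nova, 8, 7, 9, A), (Nova, 8, 7, 9, D), (Nova, 8, 7, 9, F), (Omega, 8, 13, 5, A), (Omega, 8, 13, 5, D), (Omega, 8, 13, 5, F), (Omega, 8, 20, 8, A), (Omega, 8, 20, 8, D), (Omega, 8, 20, 8, F), (Omega, 8, 6, 3, A), (Omega, 8, 6, 3, D), (Omega, 8, 6, 3, F), (Omega, 8, 7, 9, A), (Omega, 8, 7, 9, D), (Omega, 8, 7, 9, F)}
π_{title, sid, grade} gives {(Atlas, 37, A), (Atlas, 8, A), (Atlas, 8, D), (Atlas, 8, F), (Delta, 8, A), (Delta, 8, D), (Delta, 8, F), (Lyra, 37, A), (Nova, 8, A), (Nova, 8, D), (Nova, 8, F), (Omega, 8, A), (Omega, 8, D), (Omega, 8, F)} (38 duplicate(s) eliminated).
Selection grade ≠ D: {(Atlas, 37, A), (Atlas, 8, A), (Atlas, 8, F), (Delta, 8, A), (Delta, 8, F), (Lyra, 37, A), (Nova, 8, A), (Nova, 8, F), (Omega, 8, A), (Omega, 8, F)}
Selection sid ≠ 37: {(Atlas, 8, A), (Atlas, 8, F), (Delta, 8, A), (Delta, 8, F), (Nova, 8, A), (Nova, 8, F), (Omega, 8, A), (Omega, 8, F)}

{(Atlas, 8, A), (Atlas, 8, F), (Delta, 8, A), (Delta, 8, F), (Nova, 8, A), (Nova, 8, F), (Omega, 8, A), (Omega, 8, F)}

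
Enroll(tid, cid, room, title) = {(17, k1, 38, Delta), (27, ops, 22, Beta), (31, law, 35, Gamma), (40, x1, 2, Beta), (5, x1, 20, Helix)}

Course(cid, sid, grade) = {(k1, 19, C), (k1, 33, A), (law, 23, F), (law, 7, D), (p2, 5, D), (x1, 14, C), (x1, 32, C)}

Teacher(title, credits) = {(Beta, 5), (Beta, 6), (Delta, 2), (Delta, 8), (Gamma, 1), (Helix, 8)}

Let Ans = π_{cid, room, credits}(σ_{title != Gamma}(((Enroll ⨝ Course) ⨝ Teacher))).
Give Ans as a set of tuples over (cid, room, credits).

Joining Enroll and Course on cid yields {(17, k1, 38, Delta, 19, C), (17, k1, 38, Delta, 33, A), (31, law, 35, Gamma, 23, F), (31, law, 35, Gamma, 7, D), (40, x1, 2, Beta, 14, C), (40, x1, 2, Beta, 32, C), (5, x1, 20, Helix, 14, C), (5, x1, 20, Helix, 32, C)}.
Joining (Enroll ⨝ Course) and Teacher on title yields {(17, k1, 38, Delta, 19, C, 2), (17, k1, 38, Delta, 19, C, 8), (17, k1, 38, Delta, 33, A, 2), (17, k1, 38, Delta, 33, A, 8), (31, law, 35, Gamma, 23, F, 1), (31, law, 35, Gamma, 7, D, 1), (40, x1, 2, Beta, 14, C, 5), (40, x1, 2, Beta, 14, C, 6), (40, x1, 2, Beta, 32, C, 5), (40, x1, 2, Beta, 32, C, 6), (5, x1, 20, Helix, 14, C, 8), (5, x1, 20, Helix, 32, C, 8)}.
Filtering on title != Gamma leaves {(17, k1, 38, Delta, 19, C, 2), (17, k1, 38, Delta, 19, C, 8), (17, k1, 38, Delta, 33, A, 2), (17, k1, 38, Delta, 33, A, 8), (40, x1, 2, Beta, 14, C, 5), (40, x1, 2, Beta, 14, C, 6), (40, x1, 2, Beta, 32, C, 5), (40, x1, 2, Beta, 32, C, 6), (5, x1, 20, Helix, 14, C, 8), (5, x1, 20, Helix, 32, C, 8)}.
π_{cid, room, credits} gives {(k1, 38, 2), (k1, 38, 8), (x1, 2, 5), (x1, 2, 6), (x1, 20, 8)} (5 duplicate(s) eliminated).

{(k1, 38, 2), (k1, 38, 8), (x1, 2, 5), (x1, 2, 6), (x1, 20, 8)}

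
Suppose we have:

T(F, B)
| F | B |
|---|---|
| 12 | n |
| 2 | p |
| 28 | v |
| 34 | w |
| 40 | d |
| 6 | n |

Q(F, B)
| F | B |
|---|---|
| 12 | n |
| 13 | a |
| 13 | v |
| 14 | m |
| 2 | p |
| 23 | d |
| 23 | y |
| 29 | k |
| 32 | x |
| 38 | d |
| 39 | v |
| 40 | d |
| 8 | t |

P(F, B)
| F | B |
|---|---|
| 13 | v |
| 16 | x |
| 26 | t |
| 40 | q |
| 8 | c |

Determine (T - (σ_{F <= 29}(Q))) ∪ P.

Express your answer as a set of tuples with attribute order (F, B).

σ[F <= 29]: keep tuples satisfying F <= 29 → {(12, n), (13, a), (13, v), (14, m), (2, p), (23, d), (23, y), (29, k), (8, t)}
Taking the difference: {(28, v), (34, w), (40, d), (6, n)}
Taking the union: {(13, v), (16, x), (26, t), (28, v), (34, w), (40, d), (40, q), (6, n), (8, c)}

{(13, v), (16, x), (26, t), (28, v), (34, w), (40, d), (40, q), (6, n), (8, c)}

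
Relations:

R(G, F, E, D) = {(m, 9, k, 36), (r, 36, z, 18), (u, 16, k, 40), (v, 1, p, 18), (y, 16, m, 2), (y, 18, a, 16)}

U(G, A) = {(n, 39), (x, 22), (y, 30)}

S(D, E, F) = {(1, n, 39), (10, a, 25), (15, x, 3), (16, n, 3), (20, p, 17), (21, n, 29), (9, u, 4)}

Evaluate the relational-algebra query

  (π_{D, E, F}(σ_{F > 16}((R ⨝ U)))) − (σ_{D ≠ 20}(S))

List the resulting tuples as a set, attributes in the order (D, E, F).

{(16, a, 18)}

R ⋈ U (natural join on G): {(y, 16, m, 2, 30), (y, 18, a, 16, 30)}
Filtering on F > 16 leaves {(y, 18, a, 16, 30)}.
Keep only column(s) D, E, F: {(16, a, 18)}
Filtering on D ≠ 20 leaves {(1, n, 39), (10, a, 25), (15, x, 3), (16, n, 3), (21, n, 29), (9, u, 4)}.
Set difference of the two operands is {(16, a, 18)}.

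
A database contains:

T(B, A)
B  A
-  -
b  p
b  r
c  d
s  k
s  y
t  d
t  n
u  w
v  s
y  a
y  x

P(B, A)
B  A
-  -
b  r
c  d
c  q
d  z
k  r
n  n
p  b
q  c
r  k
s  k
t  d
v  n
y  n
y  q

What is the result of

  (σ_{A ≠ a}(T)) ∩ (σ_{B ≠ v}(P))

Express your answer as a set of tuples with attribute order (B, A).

{(b, r), (c, d), (s, k), (t, d)}

σ[A ≠ a]: keep tuples satisfying A ≠ a → {(b, p), (b, r), (c, d), (s, k), (s, y), (t, d), (t, n), (u, w), (v, s), (y, x)}
σ[B ≠ v]: keep tuples satisfying B ≠ v → {(b, r), (c, d), (c, q), (d, z), (k, r), (n, n), (p, b), (q, c), (r, k), (s, k), (t, d), (y, n), (y, q)}
Intersection: {(b, p), (b, r), (c, d), (s, k), (s, y), (t, d), (t, n), (u, w), (v, s), (y, x)} with {(b, r), (c, d), (c, q), (d, z), (k, r), (n, n), (p, b), (q, c), (r, k), (s, k), (t, d), (y, n), (y, q)} → {(b, r), (c, d), (s, k), (t, d)}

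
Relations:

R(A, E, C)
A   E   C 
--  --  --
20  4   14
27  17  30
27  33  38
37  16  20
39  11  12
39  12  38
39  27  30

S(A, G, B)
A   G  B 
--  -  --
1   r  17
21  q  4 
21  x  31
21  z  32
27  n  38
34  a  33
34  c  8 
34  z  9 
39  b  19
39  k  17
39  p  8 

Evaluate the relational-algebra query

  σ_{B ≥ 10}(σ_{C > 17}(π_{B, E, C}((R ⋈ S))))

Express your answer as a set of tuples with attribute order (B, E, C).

Natural join on A: {(27, 17, 30, n, 38), (27, 33, 38, n, 38), (39, 11, 12, b, 19), (39, 11, 12, k, 17), (39, 11, 12, p, 8), (39, 12, 38, b, 19), (39, 12, 38, k, 17), (39, 12, 38, p, 8), (39, 27, 30, b, 19), (39, 27, 30, k, 17), (39, 27, 30, p, 8)}
Keep only column(s) B, E, C: {(17, 11, 12), (17, 12, 38), (17, 27, 30), (19, 11, 12), (19, 12, 38), (19, 27, 30), (38, 17, 30), (38, 33, 38), (8, 11, 12), (8, 12, 38), (8, 27, 30)}
Apply σ_{C > 17}; surviving tuples: {(17, 12, 38), (17, 27, 30), (19, 12, 38), (19, 27, 30), (38, 17, 30), (38, 33, 38), (8, 12, 38), (8, 27, 30)}
Apply σ_{B ≥ 10}; surviving tuples: {(17, 12, 38), (17, 27, 30), (19, 12, 38), (19, 27, 30), (38, 17, 30), (38, 33, 38)}

{(17, 12, 38), (17, 27, 30), (19, 12, 38), (19, 27, 30), (38, 17, 30), (38, 33, 38)}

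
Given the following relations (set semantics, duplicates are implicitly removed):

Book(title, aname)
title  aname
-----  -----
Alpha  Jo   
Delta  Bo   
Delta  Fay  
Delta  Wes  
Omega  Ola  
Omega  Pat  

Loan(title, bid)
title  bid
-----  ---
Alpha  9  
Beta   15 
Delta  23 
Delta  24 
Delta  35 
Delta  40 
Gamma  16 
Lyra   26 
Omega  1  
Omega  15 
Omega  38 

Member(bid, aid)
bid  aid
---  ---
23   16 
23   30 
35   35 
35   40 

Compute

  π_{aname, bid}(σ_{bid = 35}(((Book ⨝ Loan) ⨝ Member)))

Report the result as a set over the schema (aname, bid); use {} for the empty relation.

{(Bo, 35), (Fay, 35), (Wes, 35)}

Natural join on title: {(Alpha, Jo, 9), (Delta, Bo, 23), (Delta, Bo, 24), (Delta, Bo, 35), (Delta, Bo, 40), (Delta, Fay, 23), (Delta, Fay, 24), (Delta, Fay, 35), (Delta, Fay, 40), (Delta, Wes, 23), (Delta, Wes, 24), (Delta, Wes, 35), (Delta, Wes, 40), (Omega, Ola, 1), (Omega, Ola, 15), (Omega, Ola, 38), (Omega, Pat, 1), (Omega, Pat, 15), (Omega, Pat, 38)}
Natural join on bid: {(Delta, Bo, 23, 16), (Delta, Bo, 23, 30), (Delta, Bo, 35, 35), (Delta, Bo, 35, 40), (Delta, Fay, 23, 16), (Delta, Fay, 23, 30), (Delta, Fay, 35, 35), (Delta, Fay, 35, 40), (Delta, Wes, 23, 16), (Delta, Wes, 23, 30), (Delta, Wes, 35, 35), (Delta, Wes, 35, 40)}
Filtering on bid = 35 leaves {(Delta, Bo, 35, 35), (Delta, Bo, 35, 40), (Delta, Fay, 35, 35), (Delta, Fay, 35, 40), (Delta, Wes, 35, 35), (Delta, Wes, 35, 40)}.
Keep only column(s) aname, bid (3 duplicate(s) eliminated): {(Bo, 35), (Fay, 35), (Wes, 35)}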